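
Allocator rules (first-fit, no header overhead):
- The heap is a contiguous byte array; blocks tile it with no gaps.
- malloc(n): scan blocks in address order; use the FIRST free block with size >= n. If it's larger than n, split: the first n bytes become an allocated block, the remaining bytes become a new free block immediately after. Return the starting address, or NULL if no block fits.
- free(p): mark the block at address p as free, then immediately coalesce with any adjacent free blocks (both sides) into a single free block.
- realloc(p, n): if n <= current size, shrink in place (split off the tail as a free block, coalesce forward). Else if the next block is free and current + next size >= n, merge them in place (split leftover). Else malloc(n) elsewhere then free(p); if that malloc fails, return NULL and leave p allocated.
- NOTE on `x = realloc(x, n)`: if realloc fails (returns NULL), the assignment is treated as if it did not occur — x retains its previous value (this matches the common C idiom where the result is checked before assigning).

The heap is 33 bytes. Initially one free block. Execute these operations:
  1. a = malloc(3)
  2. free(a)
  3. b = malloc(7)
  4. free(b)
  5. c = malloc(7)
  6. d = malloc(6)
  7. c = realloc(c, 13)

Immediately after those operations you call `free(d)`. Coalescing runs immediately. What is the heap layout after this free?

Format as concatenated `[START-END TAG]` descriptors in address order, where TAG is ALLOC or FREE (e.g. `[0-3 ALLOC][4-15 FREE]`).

Op 1: a = malloc(3) -> a = 0; heap: [0-2 ALLOC][3-32 FREE]
Op 2: free(a) -> (freed a); heap: [0-32 FREE]
Op 3: b = malloc(7) -> b = 0; heap: [0-6 ALLOC][7-32 FREE]
Op 4: free(b) -> (freed b); heap: [0-32 FREE]
Op 5: c = malloc(7) -> c = 0; heap: [0-6 ALLOC][7-32 FREE]
Op 6: d = malloc(6) -> d = 7; heap: [0-6 ALLOC][7-12 ALLOC][13-32 FREE]
Op 7: c = realloc(c, 13) -> c = 13; heap: [0-6 FREE][7-12 ALLOC][13-25 ALLOC][26-32 FREE]
free(d): d = 7 -> block [7-12 ALLOC]; mark free, coalesce with adjacent free neighbors -> [0-12 FREE][13-25 ALLOC][26-32 FREE]

Answer: [0-12 FREE][13-25 ALLOC][26-32 FREE]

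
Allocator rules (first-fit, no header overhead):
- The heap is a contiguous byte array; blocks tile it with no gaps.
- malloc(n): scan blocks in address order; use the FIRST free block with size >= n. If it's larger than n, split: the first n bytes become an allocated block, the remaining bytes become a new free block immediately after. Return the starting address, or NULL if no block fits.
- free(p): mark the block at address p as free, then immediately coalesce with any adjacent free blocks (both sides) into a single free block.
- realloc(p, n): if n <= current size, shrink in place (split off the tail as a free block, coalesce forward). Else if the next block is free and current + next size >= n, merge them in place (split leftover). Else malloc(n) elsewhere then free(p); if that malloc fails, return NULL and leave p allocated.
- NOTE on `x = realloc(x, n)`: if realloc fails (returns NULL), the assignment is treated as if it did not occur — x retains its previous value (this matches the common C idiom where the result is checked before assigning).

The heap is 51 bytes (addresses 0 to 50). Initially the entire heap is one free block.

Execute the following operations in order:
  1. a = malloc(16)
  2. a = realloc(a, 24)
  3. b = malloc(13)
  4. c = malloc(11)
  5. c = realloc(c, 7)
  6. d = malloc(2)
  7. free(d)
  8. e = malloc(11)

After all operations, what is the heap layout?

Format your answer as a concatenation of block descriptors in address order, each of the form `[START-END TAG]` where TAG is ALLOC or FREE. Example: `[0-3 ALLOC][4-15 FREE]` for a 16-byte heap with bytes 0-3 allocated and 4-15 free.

Answer: [0-23 ALLOC][24-36 ALLOC][37-43 ALLOC][44-50 FREE]

Derivation:
Op 1: a = malloc(16) -> a = 0; heap: [0-15 ALLOC][16-50 FREE]
Op 2: a = realloc(a, 24) -> a = 0; heap: [0-23 ALLOC][24-50 FREE]
Op 3: b = malloc(13) -> b = 24; heap: [0-23 ALLOC][24-36 ALLOC][37-50 FREE]
Op 4: c = malloc(11) -> c = 37; heap: [0-23 ALLOC][24-36 ALLOC][37-47 ALLOC][48-50 FREE]
Op 5: c = realloc(c, 7) -> c = 37; heap: [0-23 ALLOC][24-36 ALLOC][37-43 ALLOC][44-50 FREE]
Op 6: d = malloc(2) -> d = 44; heap: [0-23 ALLOC][24-36 ALLOC][37-43 ALLOC][44-45 ALLOC][46-50 FREE]
Op 7: free(d) -> (freed d); heap: [0-23 ALLOC][24-36 ALLOC][37-43 ALLOC][44-50 FREE]
Op 8: e = malloc(11) -> e = NULL; heap: [0-23 ALLOC][24-36 ALLOC][37-43 ALLOC][44-50 FREE]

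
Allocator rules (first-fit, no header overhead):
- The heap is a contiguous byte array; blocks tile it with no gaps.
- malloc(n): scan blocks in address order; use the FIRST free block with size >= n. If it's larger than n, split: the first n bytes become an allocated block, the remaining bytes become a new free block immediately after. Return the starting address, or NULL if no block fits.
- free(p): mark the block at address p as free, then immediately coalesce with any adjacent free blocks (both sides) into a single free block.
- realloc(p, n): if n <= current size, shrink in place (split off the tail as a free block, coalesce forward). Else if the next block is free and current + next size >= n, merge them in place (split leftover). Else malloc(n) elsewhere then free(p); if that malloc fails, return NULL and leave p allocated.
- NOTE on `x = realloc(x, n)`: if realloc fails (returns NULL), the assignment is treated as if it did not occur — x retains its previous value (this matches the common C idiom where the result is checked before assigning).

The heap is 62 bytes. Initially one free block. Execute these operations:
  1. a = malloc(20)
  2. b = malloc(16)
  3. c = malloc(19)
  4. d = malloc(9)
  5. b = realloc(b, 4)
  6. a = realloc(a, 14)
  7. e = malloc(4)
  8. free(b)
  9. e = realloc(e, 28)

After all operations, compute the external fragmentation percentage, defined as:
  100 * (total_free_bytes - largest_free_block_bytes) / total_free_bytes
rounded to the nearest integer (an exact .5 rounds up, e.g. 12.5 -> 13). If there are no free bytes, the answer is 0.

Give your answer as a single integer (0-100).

Op 1: a = malloc(20) -> a = 0; heap: [0-19 ALLOC][20-61 FREE]
Op 2: b = malloc(16) -> b = 20; heap: [0-19 ALLOC][20-35 ALLOC][36-61 FREE]
Op 3: c = malloc(19) -> c = 36; heap: [0-19 ALLOC][20-35 ALLOC][36-54 ALLOC][55-61 FREE]
Op 4: d = malloc(9) -> d = NULL; heap: [0-19 ALLOC][20-35 ALLOC][36-54 ALLOC][55-61 FREE]
Op 5: b = realloc(b, 4) -> b = 20; heap: [0-19 ALLOC][20-23 ALLOC][24-35 FREE][36-54 ALLOC][55-61 FREE]
Op 6: a = realloc(a, 14) -> a = 0; heap: [0-13 ALLOC][14-19 FREE][20-23 ALLOC][24-35 FREE][36-54 ALLOC][55-61 FREE]
Op 7: e = malloc(4) -> e = 14; heap: [0-13 ALLOC][14-17 ALLOC][18-19 FREE][20-23 ALLOC][24-35 FREE][36-54 ALLOC][55-61 FREE]
Op 8: free(b) -> (freed b); heap: [0-13 ALLOC][14-17 ALLOC][18-35 FREE][36-54 ALLOC][55-61 FREE]
Op 9: e = realloc(e, 28) -> NULL (e unchanged); heap: [0-13 ALLOC][14-17 ALLOC][18-35 FREE][36-54 ALLOC][55-61 FREE]
Free blocks: [18 7] total_free=25 largest=18 -> 100*(25-18)/25 = 700/25 = 28

Answer: 28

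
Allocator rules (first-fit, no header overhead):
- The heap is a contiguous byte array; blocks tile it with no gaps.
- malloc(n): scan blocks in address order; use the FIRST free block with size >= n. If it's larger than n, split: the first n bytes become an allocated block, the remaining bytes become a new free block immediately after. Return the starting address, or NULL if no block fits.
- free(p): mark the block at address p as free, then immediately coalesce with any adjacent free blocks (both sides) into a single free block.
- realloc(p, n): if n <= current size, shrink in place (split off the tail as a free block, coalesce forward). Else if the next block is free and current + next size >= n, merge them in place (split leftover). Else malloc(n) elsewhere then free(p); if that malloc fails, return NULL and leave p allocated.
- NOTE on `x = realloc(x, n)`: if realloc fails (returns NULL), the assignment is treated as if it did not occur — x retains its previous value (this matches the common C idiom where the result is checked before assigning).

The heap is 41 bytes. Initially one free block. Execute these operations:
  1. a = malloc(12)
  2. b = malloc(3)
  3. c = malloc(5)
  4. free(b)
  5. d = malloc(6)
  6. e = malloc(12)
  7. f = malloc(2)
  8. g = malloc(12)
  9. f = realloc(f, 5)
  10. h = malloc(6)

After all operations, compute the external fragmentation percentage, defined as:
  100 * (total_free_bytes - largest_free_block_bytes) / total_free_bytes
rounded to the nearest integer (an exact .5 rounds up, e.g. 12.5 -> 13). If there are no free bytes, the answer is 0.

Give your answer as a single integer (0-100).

Answer: 25

Derivation:
Op 1: a = malloc(12) -> a = 0; heap: [0-11 ALLOC][12-40 FREE]
Op 2: b = malloc(3) -> b = 12; heap: [0-11 ALLOC][12-14 ALLOC][15-40 FREE]
Op 3: c = malloc(5) -> c = 15; heap: [0-11 ALLOC][12-14 ALLOC][15-19 ALLOC][20-40 FREE]
Op 4: free(b) -> (freed b); heap: [0-11 ALLOC][12-14 FREE][15-19 ALLOC][20-40 FREE]
Op 5: d = malloc(6) -> d = 20; heap: [0-11 ALLOC][12-14 FREE][15-19 ALLOC][20-25 ALLOC][26-40 FREE]
Op 6: e = malloc(12) -> e = 26; heap: [0-11 ALLOC][12-14 FREE][15-19 ALLOC][20-25 ALLOC][26-37 ALLOC][38-40 FREE]
Op 7: f = malloc(2) -> f = 12; heap: [0-11 ALLOC][12-13 ALLOC][14-14 FREE][15-19 ALLOC][20-25 ALLOC][26-37 ALLOC][38-40 FREE]
Op 8: g = malloc(12) -> g = NULL; heap: [0-11 ALLOC][12-13 ALLOC][14-14 FREE][15-19 ALLOC][20-25 ALLOC][26-37 ALLOC][38-40 FREE]
Op 9: f = realloc(f, 5) -> NULL (f unchanged); heap: [0-11 ALLOC][12-13 ALLOC][14-14 FREE][15-19 ALLOC][20-25 ALLOC][26-37 ALLOC][38-40 FREE]
Op 10: h = malloc(6) -> h = NULL; heap: [0-11 ALLOC][12-13 ALLOC][14-14 FREE][15-19 ALLOC][20-25 ALLOC][26-37 ALLOC][38-40 FREE]
Free blocks: [1 3] total_free=4 largest=3 -> 100*(4-3)/4 = 100/4 = 25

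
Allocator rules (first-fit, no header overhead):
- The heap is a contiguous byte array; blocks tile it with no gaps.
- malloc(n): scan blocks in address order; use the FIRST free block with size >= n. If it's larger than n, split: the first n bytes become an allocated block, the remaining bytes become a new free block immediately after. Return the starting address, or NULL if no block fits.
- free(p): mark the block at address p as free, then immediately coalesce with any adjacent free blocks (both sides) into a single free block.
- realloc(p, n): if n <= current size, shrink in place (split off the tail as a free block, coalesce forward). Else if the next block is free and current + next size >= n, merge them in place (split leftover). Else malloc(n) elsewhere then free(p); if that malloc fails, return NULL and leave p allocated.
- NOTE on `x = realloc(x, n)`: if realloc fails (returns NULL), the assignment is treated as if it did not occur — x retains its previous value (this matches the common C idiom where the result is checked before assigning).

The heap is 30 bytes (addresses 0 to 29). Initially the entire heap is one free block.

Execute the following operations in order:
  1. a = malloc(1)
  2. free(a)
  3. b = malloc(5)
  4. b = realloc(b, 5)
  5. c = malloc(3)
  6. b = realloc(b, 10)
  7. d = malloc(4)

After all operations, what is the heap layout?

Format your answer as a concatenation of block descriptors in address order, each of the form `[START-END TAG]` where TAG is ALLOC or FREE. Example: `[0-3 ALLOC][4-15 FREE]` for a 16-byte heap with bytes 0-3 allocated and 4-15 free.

Op 1: a = malloc(1) -> a = 0; heap: [0-0 ALLOC][1-29 FREE]
Op 2: free(a) -> (freed a); heap: [0-29 FREE]
Op 3: b = malloc(5) -> b = 0; heap: [0-4 ALLOC][5-29 FREE]
Op 4: b = realloc(b, 5) -> b = 0; heap: [0-4 ALLOC][5-29 FREE]
Op 5: c = malloc(3) -> c = 5; heap: [0-4 ALLOC][5-7 ALLOC][8-29 FREE]
Op 6: b = realloc(b, 10) -> b = 8; heap: [0-4 FREE][5-7 ALLOC][8-17 ALLOC][18-29 FREE]
Op 7: d = malloc(4) -> d = 0; heap: [0-3 ALLOC][4-4 FREE][5-7 ALLOC][8-17 ALLOC][18-29 FREE]

Answer: [0-3 ALLOC][4-4 FREE][5-7 ALLOC][8-17 ALLOC][18-29 FREE]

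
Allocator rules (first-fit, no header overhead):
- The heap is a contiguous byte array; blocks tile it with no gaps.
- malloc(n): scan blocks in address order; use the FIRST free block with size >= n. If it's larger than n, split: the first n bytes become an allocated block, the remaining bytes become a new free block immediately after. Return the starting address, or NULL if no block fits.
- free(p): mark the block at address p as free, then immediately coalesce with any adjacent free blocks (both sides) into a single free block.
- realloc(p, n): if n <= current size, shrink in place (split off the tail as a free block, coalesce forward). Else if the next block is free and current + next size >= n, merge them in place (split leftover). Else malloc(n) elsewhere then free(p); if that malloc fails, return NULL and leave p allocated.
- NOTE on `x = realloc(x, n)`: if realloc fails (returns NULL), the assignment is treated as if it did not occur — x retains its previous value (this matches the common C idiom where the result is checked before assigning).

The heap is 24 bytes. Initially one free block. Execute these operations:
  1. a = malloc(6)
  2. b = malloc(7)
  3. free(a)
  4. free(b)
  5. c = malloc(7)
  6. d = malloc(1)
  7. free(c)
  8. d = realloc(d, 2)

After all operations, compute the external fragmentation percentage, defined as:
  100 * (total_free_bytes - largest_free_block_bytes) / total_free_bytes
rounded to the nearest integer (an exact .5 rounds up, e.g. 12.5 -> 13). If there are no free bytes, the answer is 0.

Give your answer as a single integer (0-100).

Op 1: a = malloc(6) -> a = 0; heap: [0-5 ALLOC][6-23 FREE]
Op 2: b = malloc(7) -> b = 6; heap: [0-5 ALLOC][6-12 ALLOC][13-23 FREE]
Op 3: free(a) -> (freed a); heap: [0-5 FREE][6-12 ALLOC][13-23 FREE]
Op 4: free(b) -> (freed b); heap: [0-23 FREE]
Op 5: c = malloc(7) -> c = 0; heap: [0-6 ALLOC][7-23 FREE]
Op 6: d = malloc(1) -> d = 7; heap: [0-6 ALLOC][7-7 ALLOC][8-23 FREE]
Op 7: free(c) -> (freed c); heap: [0-6 FREE][7-7 ALLOC][8-23 FREE]
Op 8: d = realloc(d, 2) -> d = 7; heap: [0-6 FREE][7-8 ALLOC][9-23 FREE]
Free blocks: [7 15] total_free=22 largest=15 -> 100*(22-15)/22 = 700/22 ≈ 31.818 -> rounds to 32

Answer: 32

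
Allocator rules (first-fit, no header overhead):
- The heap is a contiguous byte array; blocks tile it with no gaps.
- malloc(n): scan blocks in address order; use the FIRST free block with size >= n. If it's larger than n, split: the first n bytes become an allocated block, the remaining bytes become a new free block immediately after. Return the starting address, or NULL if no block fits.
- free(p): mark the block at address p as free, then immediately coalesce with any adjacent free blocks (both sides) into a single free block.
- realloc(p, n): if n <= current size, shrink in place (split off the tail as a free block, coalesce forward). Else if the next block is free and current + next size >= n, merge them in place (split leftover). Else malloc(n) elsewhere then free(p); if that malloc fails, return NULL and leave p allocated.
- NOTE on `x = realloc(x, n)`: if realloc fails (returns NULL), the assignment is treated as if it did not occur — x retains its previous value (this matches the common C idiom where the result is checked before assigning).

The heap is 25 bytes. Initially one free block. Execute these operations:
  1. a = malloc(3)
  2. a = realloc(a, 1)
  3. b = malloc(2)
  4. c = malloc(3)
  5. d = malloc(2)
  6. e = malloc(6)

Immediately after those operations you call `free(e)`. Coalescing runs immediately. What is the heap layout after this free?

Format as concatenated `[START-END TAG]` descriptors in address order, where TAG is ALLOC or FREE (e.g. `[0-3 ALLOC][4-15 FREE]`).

Op 1: a = malloc(3) -> a = 0; heap: [0-2 ALLOC][3-24 FREE]
Op 2: a = realloc(a, 1) -> a = 0; heap: [0-0 ALLOC][1-24 FREE]
Op 3: b = malloc(2) -> b = 1; heap: [0-0 ALLOC][1-2 ALLOC][3-24 FREE]
Op 4: c = malloc(3) -> c = 3; heap: [0-0 ALLOC][1-2 ALLOC][3-5 ALLOC][6-24 FREE]
Op 5: d = malloc(2) -> d = 6; heap: [0-0 ALLOC][1-2 ALLOC][3-5 ALLOC][6-7 ALLOC][8-24 FREE]
Op 6: e = malloc(6) -> e = 8; heap: [0-0 ALLOC][1-2 ALLOC][3-5 ALLOC][6-7 ALLOC][8-13 ALLOC][14-24 FREE]
free(e): e = 8 -> block [8-13 ALLOC]; mark free, coalesce with adjacent free neighbors -> [0-0 ALLOC][1-2 ALLOC][3-5 ALLOC][6-7 ALLOC][8-24 FREE]

Answer: [0-0 ALLOC][1-2 ALLOC][3-5 ALLOC][6-7 ALLOC][8-24 FREE]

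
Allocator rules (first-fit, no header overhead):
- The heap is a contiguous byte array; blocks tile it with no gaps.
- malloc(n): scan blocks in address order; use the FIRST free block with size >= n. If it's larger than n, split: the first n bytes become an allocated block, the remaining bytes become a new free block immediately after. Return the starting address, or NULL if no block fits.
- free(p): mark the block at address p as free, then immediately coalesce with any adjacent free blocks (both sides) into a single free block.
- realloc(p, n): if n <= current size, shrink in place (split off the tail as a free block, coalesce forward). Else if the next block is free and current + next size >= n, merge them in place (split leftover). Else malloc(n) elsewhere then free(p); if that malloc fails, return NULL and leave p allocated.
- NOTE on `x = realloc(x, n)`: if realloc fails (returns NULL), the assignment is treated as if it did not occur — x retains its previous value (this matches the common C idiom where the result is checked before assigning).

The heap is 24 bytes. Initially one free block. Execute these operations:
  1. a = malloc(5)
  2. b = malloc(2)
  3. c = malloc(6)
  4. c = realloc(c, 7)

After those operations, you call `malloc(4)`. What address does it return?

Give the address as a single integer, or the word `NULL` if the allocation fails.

Op 1: a = malloc(5) -> a = 0; heap: [0-4 ALLOC][5-23 FREE]
Op 2: b = malloc(2) -> b = 5; heap: [0-4 ALLOC][5-6 ALLOC][7-23 FREE]
Op 3: c = malloc(6) -> c = 7; heap: [0-4 ALLOC][5-6 ALLOC][7-12 ALLOC][13-23 FREE]
Op 4: c = realloc(c, 7) -> c = 7; heap: [0-4 ALLOC][5-6 ALLOC][7-13 ALLOC][14-23 FREE]
malloc(4): first-fit scan over [0-4 ALLOC][5-6 ALLOC][7-13 ALLOC][14-23 FREE] -> 14

Answer: 14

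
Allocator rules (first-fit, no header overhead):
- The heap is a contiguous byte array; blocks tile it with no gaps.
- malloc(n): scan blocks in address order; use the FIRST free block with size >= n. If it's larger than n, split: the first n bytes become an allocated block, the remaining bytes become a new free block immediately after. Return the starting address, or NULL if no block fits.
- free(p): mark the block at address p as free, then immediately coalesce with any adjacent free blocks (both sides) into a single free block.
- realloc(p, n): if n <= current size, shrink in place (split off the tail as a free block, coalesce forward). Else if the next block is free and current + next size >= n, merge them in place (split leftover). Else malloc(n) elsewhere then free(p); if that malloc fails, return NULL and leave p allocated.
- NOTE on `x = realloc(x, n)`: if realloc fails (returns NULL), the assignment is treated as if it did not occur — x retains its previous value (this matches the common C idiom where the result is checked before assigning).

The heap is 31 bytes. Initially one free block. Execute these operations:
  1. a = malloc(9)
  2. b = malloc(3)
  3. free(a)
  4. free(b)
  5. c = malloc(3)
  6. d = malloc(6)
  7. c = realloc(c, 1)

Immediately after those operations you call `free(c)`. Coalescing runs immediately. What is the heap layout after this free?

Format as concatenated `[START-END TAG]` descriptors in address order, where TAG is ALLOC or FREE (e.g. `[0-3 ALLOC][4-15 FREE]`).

Op 1: a = malloc(9) -> a = 0; heap: [0-8 ALLOC][9-30 FREE]
Op 2: b = malloc(3) -> b = 9; heap: [0-8 ALLOC][9-11 ALLOC][12-30 FREE]
Op 3: free(a) -> (freed a); heap: [0-8 FREE][9-11 ALLOC][12-30 FREE]
Op 4: free(b) -> (freed b); heap: [0-30 FREE]
Op 5: c = malloc(3) -> c = 0; heap: [0-2 ALLOC][3-30 FREE]
Op 6: d = malloc(6) -> d = 3; heap: [0-2 ALLOC][3-8 ALLOC][9-30 FREE]
Op 7: c = realloc(c, 1) -> c = 0; heap: [0-0 ALLOC][1-2 FREE][3-8 ALLOC][9-30 FREE]
free(c): c = 0 -> block [0-0 ALLOC]; mark free, coalesce with adjacent free neighbors -> [0-2 FREE][3-8 ALLOC][9-30 FREE]

Answer: [0-2 FREE][3-8 ALLOC][9-30 FREE]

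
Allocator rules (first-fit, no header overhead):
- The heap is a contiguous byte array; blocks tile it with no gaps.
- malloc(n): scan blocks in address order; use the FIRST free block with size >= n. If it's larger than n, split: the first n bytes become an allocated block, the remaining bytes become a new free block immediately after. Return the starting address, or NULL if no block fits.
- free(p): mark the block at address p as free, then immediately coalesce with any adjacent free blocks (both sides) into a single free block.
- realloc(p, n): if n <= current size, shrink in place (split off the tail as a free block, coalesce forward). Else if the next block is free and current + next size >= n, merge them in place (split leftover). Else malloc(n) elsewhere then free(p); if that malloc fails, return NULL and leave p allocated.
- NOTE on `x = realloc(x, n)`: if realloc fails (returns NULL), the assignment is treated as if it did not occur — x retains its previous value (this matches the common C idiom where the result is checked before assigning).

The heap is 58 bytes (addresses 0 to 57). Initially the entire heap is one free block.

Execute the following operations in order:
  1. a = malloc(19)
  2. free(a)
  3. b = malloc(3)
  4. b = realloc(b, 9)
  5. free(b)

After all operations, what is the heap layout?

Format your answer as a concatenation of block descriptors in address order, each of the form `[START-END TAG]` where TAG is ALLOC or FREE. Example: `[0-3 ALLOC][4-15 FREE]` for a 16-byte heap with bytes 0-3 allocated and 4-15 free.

Op 1: a = malloc(19) -> a = 0; heap: [0-18 ALLOC][19-57 FREE]
Op 2: free(a) -> (freed a); heap: [0-57 FREE]
Op 3: b = malloc(3) -> b = 0; heap: [0-2 ALLOC][3-57 FREE]
Op 4: b = realloc(b, 9) -> b = 0; heap: [0-8 ALLOC][9-57 FREE]
Op 5: free(b) -> (freed b); heap: [0-57 FREE]

Answer: [0-57 FREE]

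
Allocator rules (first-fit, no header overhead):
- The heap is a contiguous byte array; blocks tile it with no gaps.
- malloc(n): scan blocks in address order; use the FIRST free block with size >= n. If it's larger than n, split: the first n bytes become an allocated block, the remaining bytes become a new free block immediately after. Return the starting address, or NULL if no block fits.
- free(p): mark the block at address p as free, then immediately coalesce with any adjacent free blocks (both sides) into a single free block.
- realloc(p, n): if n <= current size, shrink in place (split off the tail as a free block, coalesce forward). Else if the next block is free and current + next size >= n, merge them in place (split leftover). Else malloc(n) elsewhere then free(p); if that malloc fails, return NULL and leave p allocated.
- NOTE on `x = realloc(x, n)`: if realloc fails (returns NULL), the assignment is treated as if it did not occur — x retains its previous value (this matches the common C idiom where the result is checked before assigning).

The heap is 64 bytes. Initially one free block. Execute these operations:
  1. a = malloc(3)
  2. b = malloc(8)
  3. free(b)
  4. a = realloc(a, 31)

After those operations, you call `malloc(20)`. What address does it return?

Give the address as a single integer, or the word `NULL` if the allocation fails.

Answer: 31

Derivation:
Op 1: a = malloc(3) -> a = 0; heap: [0-2 ALLOC][3-63 FREE]
Op 2: b = malloc(8) -> b = 3; heap: [0-2 ALLOC][3-10 ALLOC][11-63 FREE]
Op 3: free(b) -> (freed b); heap: [0-2 ALLOC][3-63 FREE]
Op 4: a = realloc(a, 31) -> a = 0; heap: [0-30 ALLOC][31-63 FREE]
malloc(20): first-fit scan over [0-30 ALLOC][31-63 FREE] -> 31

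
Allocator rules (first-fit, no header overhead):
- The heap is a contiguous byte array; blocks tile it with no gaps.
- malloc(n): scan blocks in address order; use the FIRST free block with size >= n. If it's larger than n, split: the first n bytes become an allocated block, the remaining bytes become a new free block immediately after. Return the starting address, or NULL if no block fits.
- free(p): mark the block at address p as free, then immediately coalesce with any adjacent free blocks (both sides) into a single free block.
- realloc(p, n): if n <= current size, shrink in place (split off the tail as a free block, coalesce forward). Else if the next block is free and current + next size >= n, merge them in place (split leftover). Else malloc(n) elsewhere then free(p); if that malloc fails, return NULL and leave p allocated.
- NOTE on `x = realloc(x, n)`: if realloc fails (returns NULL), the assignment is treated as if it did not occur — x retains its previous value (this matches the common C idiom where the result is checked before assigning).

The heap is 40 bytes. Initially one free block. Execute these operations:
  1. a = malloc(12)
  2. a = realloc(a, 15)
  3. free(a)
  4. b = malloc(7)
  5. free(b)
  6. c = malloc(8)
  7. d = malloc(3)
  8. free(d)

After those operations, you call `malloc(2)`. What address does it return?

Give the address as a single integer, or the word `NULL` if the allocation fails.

Answer: 8

Derivation:
Op 1: a = malloc(12) -> a = 0; heap: [0-11 ALLOC][12-39 FREE]
Op 2: a = realloc(a, 15) -> a = 0; heap: [0-14 ALLOC][15-39 FREE]
Op 3: free(a) -> (freed a); heap: [0-39 FREE]
Op 4: b = malloc(7) -> b = 0; heap: [0-6 ALLOC][7-39 FREE]
Op 5: free(b) -> (freed b); heap: [0-39 FREE]
Op 6: c = malloc(8) -> c = 0; heap: [0-7 ALLOC][8-39 FREE]
Op 7: d = malloc(3) -> d = 8; heap: [0-7 ALLOC][8-10 ALLOC][11-39 FREE]
Op 8: free(d) -> (freed d); heap: [0-7 ALLOC][8-39 FREE]
malloc(2): first-fit scan over [0-7 ALLOC][8-39 FREE] -> 8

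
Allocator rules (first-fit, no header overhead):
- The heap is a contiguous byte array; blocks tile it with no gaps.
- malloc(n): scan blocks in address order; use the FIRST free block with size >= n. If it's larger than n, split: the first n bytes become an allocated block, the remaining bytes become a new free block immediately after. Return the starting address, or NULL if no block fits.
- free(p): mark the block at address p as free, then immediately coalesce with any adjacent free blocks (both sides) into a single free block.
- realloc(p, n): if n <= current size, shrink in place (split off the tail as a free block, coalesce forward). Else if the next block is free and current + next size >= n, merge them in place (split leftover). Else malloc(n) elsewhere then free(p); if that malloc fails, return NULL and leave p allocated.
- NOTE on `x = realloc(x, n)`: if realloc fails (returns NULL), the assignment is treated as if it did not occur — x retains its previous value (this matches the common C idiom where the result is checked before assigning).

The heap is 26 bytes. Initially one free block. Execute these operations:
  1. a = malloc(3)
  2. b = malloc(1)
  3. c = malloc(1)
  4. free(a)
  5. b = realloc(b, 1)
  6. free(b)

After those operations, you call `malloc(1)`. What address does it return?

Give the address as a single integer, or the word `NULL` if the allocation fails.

Op 1: a = malloc(3) -> a = 0; heap: [0-2 ALLOC][3-25 FREE]
Op 2: b = malloc(1) -> b = 3; heap: [0-2 ALLOC][3-3 ALLOC][4-25 FREE]
Op 3: c = malloc(1) -> c = 4; heap: [0-2 ALLOC][3-3 ALLOC][4-4 ALLOC][5-25 FREE]
Op 4: free(a) -> (freed a); heap: [0-2 FREE][3-3 ALLOC][4-4 ALLOC][5-25 FREE]
Op 5: b = realloc(b, 1) -> b = 3; heap: [0-2 FREE][3-3 ALLOC][4-4 ALLOC][5-25 FREE]
Op 6: free(b) -> (freed b); heap: [0-3 FREE][4-4 ALLOC][5-25 FREE]
malloc(1): first-fit scan over [0-3 FREE][4-4 ALLOC][5-25 FREE] -> 0

Answer: 0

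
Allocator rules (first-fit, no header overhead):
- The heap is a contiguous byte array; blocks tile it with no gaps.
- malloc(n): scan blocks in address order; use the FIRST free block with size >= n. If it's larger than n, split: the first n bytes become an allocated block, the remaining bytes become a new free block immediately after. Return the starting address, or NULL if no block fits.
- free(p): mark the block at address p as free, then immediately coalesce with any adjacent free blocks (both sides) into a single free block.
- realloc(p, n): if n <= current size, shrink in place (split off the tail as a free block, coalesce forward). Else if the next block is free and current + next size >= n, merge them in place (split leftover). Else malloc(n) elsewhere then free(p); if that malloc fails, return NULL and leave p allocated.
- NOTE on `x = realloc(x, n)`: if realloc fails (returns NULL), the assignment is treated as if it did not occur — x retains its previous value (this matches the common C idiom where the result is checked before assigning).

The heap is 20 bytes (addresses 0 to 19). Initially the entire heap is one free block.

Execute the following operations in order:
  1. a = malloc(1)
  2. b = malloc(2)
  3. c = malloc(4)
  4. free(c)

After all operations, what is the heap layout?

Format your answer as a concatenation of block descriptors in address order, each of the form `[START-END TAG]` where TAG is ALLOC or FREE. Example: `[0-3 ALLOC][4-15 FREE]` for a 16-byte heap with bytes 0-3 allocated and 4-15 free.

Op 1: a = malloc(1) -> a = 0; heap: [0-0 ALLOC][1-19 FREE]
Op 2: b = malloc(2) -> b = 1; heap: [0-0 ALLOC][1-2 ALLOC][3-19 FREE]
Op 3: c = malloc(4) -> c = 3; heap: [0-0 ALLOC][1-2 ALLOC][3-6 ALLOC][7-19 FREE]
Op 4: free(c) -> (freed c); heap: [0-0 ALLOC][1-2 ALLOC][3-19 FREE]

Answer: [0-0 ALLOC][1-2 ALLOC][3-19 FREE]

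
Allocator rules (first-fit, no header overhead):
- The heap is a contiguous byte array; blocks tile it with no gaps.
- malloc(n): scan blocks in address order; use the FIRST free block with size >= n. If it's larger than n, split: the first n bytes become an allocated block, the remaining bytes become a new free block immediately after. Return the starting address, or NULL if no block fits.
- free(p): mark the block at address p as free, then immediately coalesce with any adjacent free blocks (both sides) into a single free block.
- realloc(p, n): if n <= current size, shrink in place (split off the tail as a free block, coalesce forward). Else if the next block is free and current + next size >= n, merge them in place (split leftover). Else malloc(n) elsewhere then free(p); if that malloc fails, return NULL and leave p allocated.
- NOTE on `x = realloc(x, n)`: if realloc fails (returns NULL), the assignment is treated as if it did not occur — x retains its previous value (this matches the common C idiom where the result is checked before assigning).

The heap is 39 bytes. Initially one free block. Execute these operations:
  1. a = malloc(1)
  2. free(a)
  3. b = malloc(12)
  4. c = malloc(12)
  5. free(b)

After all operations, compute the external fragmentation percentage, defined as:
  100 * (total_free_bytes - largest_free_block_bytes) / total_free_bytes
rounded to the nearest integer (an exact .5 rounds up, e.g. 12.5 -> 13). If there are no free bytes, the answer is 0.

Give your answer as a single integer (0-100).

Answer: 44

Derivation:
Op 1: a = malloc(1) -> a = 0; heap: [0-0 ALLOC][1-38 FREE]
Op 2: free(a) -> (freed a); heap: [0-38 FREE]
Op 3: b = malloc(12) -> b = 0; heap: [0-11 ALLOC][12-38 FREE]
Op 4: c = malloc(12) -> c = 12; heap: [0-11 ALLOC][12-23 ALLOC][24-38 FREE]
Op 5: free(b) -> (freed b); heap: [0-11 FREE][12-23 ALLOC][24-38 FREE]
Free blocks: [12 15] total_free=27 largest=15 -> 100*(27-15)/27 = 1200/27 ≈ 44.444 -> rounds to 44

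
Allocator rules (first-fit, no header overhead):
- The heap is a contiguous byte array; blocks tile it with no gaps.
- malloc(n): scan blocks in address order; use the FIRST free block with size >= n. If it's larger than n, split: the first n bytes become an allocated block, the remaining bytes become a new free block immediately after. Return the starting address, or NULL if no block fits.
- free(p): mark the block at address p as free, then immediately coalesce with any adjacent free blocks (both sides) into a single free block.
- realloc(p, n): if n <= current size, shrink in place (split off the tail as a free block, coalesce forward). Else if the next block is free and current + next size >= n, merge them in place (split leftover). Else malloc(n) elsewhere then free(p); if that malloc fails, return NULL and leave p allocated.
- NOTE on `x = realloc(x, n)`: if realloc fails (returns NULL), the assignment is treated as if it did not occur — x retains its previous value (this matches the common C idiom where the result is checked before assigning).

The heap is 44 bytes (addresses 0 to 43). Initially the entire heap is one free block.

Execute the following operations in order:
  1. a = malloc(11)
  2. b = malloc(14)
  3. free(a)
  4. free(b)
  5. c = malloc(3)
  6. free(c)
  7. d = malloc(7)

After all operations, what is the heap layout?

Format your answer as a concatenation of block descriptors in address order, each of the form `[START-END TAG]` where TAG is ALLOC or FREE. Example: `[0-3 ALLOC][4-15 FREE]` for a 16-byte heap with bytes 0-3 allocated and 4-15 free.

Answer: [0-6 ALLOC][7-43 FREE]

Derivation:
Op 1: a = malloc(11) -> a = 0; heap: [0-10 ALLOC][11-43 FREE]
Op 2: b = malloc(14) -> b = 11; heap: [0-10 ALLOC][11-24 ALLOC][25-43 FREE]
Op 3: free(a) -> (freed a); heap: [0-10 FREE][11-24 ALLOC][25-43 FREE]
Op 4: free(b) -> (freed b); heap: [0-43 FREE]
Op 5: c = malloc(3) -> c = 0; heap: [0-2 ALLOC][3-43 FREE]
Op 6: free(c) -> (freed c); heap: [0-43 FREE]
Op 7: d = malloc(7) -> d = 0; heap: [0-6 ALLOC][7-43 FREE]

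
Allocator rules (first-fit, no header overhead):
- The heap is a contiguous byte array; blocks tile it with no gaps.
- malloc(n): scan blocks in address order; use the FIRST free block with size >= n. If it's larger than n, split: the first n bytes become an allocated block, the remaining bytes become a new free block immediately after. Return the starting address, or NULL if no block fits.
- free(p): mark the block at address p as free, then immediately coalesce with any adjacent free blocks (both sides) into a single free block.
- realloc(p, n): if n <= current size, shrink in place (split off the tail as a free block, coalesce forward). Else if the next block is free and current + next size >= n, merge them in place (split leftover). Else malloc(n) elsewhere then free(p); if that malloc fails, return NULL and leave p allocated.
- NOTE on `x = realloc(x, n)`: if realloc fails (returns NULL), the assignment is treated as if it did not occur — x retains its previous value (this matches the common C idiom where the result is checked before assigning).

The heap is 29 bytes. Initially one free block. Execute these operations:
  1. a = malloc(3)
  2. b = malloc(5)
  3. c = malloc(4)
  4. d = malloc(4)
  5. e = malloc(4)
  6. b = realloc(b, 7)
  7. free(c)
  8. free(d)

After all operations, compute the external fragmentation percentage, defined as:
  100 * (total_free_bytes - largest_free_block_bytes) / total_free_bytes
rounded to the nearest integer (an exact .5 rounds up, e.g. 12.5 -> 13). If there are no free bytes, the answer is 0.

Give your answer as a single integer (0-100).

Op 1: a = malloc(3) -> a = 0; heap: [0-2 ALLOC][3-28 FREE]
Op 2: b = malloc(5) -> b = 3; heap: [0-2 ALLOC][3-7 ALLOC][8-28 FREE]
Op 3: c = malloc(4) -> c = 8; heap: [0-2 ALLOC][3-7 ALLOC][8-11 ALLOC][12-28 FREE]
Op 4: d = malloc(4) -> d = 12; heap: [0-2 ALLOC][3-7 ALLOC][8-11 ALLOC][12-15 ALLOC][16-28 FREE]
Op 5: e = malloc(4) -> e = 16; heap: [0-2 ALLOC][3-7 ALLOC][8-11 ALLOC][12-15 ALLOC][16-19 ALLOC][20-28 FREE]
Op 6: b = realloc(b, 7) -> b = 20; heap: [0-2 ALLOC][3-7 FREE][8-11 ALLOC][12-15 ALLOC][16-19 ALLOC][20-26 ALLOC][27-28 FREE]
Op 7: free(c) -> (freed c); heap: [0-2 ALLOC][3-11 FREE][12-15 ALLOC][16-19 ALLOC][20-26 ALLOC][27-28 FREE]
Op 8: free(d) -> (freed d); heap: [0-2 ALLOC][3-15 FREE][16-19 ALLOC][20-26 ALLOC][27-28 FREE]
Free blocks: [13 2] total_free=15 largest=13 -> 100*(15-13)/15 = 200/15 ≈ 13.333 -> rounds to 13

Answer: 13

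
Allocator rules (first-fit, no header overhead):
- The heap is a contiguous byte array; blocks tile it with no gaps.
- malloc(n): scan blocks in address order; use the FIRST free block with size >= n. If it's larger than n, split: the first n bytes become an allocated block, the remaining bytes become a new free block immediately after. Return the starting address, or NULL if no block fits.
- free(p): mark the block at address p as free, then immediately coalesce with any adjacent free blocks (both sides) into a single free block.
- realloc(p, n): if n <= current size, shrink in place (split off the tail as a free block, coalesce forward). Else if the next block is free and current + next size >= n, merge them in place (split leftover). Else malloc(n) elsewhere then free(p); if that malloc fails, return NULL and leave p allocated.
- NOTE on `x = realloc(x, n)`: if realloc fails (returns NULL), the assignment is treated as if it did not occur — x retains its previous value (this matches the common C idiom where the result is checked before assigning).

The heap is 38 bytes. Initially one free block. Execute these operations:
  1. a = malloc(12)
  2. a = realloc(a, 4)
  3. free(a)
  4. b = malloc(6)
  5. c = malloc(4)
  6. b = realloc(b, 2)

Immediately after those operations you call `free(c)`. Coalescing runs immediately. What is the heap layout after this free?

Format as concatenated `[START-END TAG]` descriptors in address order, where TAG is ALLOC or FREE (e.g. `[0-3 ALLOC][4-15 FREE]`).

Answer: [0-1 ALLOC][2-37 FREE]

Derivation:
Op 1: a = malloc(12) -> a = 0; heap: [0-11 ALLOC][12-37 FREE]
Op 2: a = realloc(a, 4) -> a = 0; heap: [0-3 ALLOC][4-37 FREE]
Op 3: free(a) -> (freed a); heap: [0-37 FREE]
Op 4: b = malloc(6) -> b = 0; heap: [0-5 ALLOC][6-37 FREE]
Op 5: c = malloc(4) -> c = 6; heap: [0-5 ALLOC][6-9 ALLOC][10-37 FREE]
Op 6: b = realloc(b, 2) -> b = 0; heap: [0-1 ALLOC][2-5 FREE][6-9 ALLOC][10-37 FREE]
free(c): c = 6 -> block [6-9 ALLOC]; mark free, coalesce with adjacent free neighbors -> [0-1 ALLOC][2-37 FREE]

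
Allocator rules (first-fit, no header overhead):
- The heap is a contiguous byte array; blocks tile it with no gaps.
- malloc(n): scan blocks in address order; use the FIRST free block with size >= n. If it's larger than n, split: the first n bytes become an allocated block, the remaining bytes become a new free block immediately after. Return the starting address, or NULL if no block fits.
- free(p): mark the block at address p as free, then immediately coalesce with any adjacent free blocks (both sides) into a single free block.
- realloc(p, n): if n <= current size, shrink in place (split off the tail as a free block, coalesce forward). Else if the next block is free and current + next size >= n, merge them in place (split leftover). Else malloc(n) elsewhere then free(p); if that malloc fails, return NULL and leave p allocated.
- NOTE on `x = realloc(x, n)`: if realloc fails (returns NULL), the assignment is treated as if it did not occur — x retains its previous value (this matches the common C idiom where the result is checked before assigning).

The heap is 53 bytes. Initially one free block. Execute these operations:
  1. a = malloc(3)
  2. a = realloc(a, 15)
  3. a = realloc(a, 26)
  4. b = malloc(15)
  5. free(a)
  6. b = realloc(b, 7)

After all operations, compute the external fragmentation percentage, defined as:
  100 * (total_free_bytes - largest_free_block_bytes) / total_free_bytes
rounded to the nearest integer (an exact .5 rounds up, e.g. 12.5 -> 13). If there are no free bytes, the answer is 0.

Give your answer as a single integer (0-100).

Op 1: a = malloc(3) -> a = 0; heap: [0-2 ALLOC][3-52 FREE]
Op 2: a = realloc(a, 15) -> a = 0; heap: [0-14 ALLOC][15-52 FREE]
Op 3: a = realloc(a, 26) -> a = 0; heap: [0-25 ALLOC][26-52 FREE]
Op 4: b = malloc(15) -> b = 26; heap: [0-25 ALLOC][26-40 ALLOC][41-52 FREE]
Op 5: free(a) -> (freed a); heap: [0-25 FREE][26-40 ALLOC][41-52 FREE]
Op 6: b = realloc(b, 7) -> b = 26; heap: [0-25 FREE][26-32 ALLOC][33-52 FREE]
Free blocks: [26 20] total_free=46 largest=26 -> 100*(46-26)/46 = 2000/46 ≈ 43.478 -> rounds to 43

Answer: 43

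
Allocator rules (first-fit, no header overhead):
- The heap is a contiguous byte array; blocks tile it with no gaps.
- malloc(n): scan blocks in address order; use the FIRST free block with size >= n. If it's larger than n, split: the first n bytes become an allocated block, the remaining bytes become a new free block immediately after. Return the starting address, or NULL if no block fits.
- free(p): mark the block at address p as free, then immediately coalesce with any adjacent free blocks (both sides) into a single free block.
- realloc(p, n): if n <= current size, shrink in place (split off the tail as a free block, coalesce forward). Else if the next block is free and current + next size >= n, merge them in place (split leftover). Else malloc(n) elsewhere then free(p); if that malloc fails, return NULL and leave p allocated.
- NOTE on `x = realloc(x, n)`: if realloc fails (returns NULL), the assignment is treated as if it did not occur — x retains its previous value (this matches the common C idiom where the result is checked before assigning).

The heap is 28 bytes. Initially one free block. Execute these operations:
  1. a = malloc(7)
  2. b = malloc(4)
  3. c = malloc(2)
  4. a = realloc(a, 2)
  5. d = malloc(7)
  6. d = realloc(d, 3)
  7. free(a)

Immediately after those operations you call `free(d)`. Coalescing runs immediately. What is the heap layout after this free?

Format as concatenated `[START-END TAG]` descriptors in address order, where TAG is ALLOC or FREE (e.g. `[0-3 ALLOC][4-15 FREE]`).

Answer: [0-6 FREE][7-10 ALLOC][11-12 ALLOC][13-27 FREE]

Derivation:
Op 1: a = malloc(7) -> a = 0; heap: [0-6 ALLOC][7-27 FREE]
Op 2: b = malloc(4) -> b = 7; heap: [0-6 ALLOC][7-10 ALLOC][11-27 FREE]
Op 3: c = malloc(2) -> c = 11; heap: [0-6 ALLOC][7-10 ALLOC][11-12 ALLOC][13-27 FREE]
Op 4: a = realloc(a, 2) -> a = 0; heap: [0-1 ALLOC][2-6 FREE][7-10 ALLOC][11-12 ALLOC][13-27 FREE]
Op 5: d = malloc(7) -> d = 13; heap: [0-1 ALLOC][2-6 FREE][7-10 ALLOC][11-12 ALLOC][13-19 ALLOC][20-27 FREE]
Op 6: d = realloc(d, 3) -> d = 13; heap: [0-1 ALLOC][2-6 FREE][7-10 ALLOC][11-12 ALLOC][13-15 ALLOC][16-27 FREE]
Op 7: free(a) -> (freed a); heap: [0-6 FREE][7-10 ALLOC][11-12 ALLOC][13-15 ALLOC][16-27 FREE]
free(d): d = 13 -> block [13-15 ALLOC]; mark free, coalesce with adjacent free neighbors -> [0-6 FREE][7-10 ALLOC][11-12 ALLOC][13-27 FREE]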